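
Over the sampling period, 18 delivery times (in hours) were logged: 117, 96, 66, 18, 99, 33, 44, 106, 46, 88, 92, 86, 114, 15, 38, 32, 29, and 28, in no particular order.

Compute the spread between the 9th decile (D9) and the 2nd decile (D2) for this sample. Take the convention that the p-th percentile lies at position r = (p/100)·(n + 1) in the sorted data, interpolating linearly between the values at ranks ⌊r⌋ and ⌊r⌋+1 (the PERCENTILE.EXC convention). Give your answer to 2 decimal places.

Sorted: 15, 18, 28, 29, 32, 33, 38, 44, 46, 66, 86, 88, 92, 96, 99, 106, 114, 117.
n = 18.
P20: r = 3.8; ranks 3–4 are 28, 29; interpolating gives 28.8.
P90: r = 17.1; ranks 17–18 are 114, 117; interpolating gives 114.3.
Difference: 114.3 − 28.8 = 85.5.

85.50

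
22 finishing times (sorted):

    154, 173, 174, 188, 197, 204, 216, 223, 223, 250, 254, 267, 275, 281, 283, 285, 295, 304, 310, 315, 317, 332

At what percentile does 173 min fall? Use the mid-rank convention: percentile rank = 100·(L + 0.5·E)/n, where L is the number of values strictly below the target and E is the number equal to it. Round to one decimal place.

6.8

Count below 173: L = 1; count equal: E = 1; n = 22.
Percentile rank = 100·(1 + 0.5·1)/22 = 100·1.5/22 = 6.818.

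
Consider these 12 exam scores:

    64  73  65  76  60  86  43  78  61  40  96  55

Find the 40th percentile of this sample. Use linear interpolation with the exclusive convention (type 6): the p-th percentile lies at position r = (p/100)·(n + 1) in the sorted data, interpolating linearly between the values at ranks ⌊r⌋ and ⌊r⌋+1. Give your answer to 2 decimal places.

Sorted: 40, 43, 55, 60, 61, 64, 65, 73, 76, 78, 86, 96.
n = 12.
r = (40/100)·(12 + 1) = 5.2.
Rank 5 is 61 and rank 6 is 64.
Interpolate: 61 + 0.2·(64 − 61) = 61 + 0.2·3 = 61.6.

61.60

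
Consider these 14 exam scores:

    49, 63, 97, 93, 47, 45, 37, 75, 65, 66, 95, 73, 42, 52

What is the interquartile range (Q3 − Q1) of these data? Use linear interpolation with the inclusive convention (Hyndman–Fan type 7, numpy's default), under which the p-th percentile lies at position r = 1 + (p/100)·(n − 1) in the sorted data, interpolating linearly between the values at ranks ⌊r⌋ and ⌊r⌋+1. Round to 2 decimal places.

Sorted: 37, 42, 45, 47, 49, 52, 63, 65, 66, 73, 75, 93, 95, 97.
n = 14.
P25: r = 4.25; ranks 4–5 are 47, 49; interpolating gives 47.5.
P75: r = 10.75; ranks 10–11 are 73, 75; interpolating gives 74.5.
Difference: 74.5 − 47.5 = 27.

27.00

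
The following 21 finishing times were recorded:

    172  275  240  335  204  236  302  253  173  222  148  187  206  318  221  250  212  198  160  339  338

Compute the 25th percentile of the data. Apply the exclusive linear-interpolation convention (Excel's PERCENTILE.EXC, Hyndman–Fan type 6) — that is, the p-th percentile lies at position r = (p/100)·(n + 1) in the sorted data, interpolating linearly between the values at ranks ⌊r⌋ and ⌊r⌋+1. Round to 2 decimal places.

Sorted: 148, 160, 172, 173, 187, 198, 204, 206, 212, 221, 222, 236, 240, 250, 253, 275, 302, 318, 335, 338, 339.
n = 21.
r = (25/100)·(21 + 1) = 5.5.
Rank 5 is 187 and rank 6 is 198.
Interpolate: 187 + 0.5·(198 − 187) = 187 + 0.5·11 = 192.5.

192.50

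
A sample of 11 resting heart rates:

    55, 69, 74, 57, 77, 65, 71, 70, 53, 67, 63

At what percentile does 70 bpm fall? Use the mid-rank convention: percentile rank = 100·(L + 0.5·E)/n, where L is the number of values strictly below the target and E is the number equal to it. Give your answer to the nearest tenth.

Sorted: 53, 55, 57, 63, 65, 67, 69, 70, 71, 74, 77.
Count below 70: L = 7; count equal: E = 1; n = 11.
Percentile rank = 100·(7 + 0.5·1)/11 = 100·7.5/11 = 68.18.

68.2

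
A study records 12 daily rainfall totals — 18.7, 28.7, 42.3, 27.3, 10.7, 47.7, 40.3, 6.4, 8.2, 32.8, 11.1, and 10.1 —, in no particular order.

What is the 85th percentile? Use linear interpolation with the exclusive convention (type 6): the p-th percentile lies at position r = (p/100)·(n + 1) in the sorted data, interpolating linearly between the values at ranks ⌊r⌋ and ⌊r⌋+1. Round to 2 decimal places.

Sorted: 6.4, 8.2, 10.1, 10.7, 11.1, 18.7, 27.3, 28.7, 32.8, 40.3, 42.3, 47.7.
n = 12.
r = (85/100)·(12 + 1) = 11.05.
Rank 11 is 42.3 and rank 12 is 47.7.
Interpolate: 42.3 + 0.05·(47.7 − 42.3) = 42.3 + 0.05·5.4 = 42.57.

42.57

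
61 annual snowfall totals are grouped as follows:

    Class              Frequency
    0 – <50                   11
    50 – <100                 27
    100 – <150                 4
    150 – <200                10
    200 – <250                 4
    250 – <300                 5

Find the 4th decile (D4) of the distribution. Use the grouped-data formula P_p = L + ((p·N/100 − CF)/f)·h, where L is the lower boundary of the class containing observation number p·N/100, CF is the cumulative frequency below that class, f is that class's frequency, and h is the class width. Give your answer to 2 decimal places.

N = 61; target position k = 40/100 · 61 = 24.4.
Cumulative frequencies: 11, 38, 42, 52, 56, 61.
Observation 24.4 falls in the class 50 – <100.
L = 50, CF = 11, f = 27, h = 50.
P40 = 50 + ((24.4 − 11)/27)·50 = 50 + 24.8148 = 74.8148.

74.81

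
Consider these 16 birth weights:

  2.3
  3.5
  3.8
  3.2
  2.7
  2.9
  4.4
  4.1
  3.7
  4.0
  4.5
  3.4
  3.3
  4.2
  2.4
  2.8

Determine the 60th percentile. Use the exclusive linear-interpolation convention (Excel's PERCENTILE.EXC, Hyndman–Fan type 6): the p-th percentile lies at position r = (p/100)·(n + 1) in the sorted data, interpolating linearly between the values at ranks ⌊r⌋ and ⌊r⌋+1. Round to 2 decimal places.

3.72

Sorted: 2.3, 2.4, 2.7, 2.8, 2.9, 3.2, 3.3, 3.4, 3.5, 3.7, 3.8, 4.0, 4.1, 4.2, 4.4, 4.5.
n = 16.
r = (60/100)·(16 + 1) = 10.2.
Rank 10 is 3.7 and rank 11 is 3.8.
Interpolate: 3.7 + 0.2·(3.8 − 3.7) = 3.7 + 0.2·0.1 = 3.72.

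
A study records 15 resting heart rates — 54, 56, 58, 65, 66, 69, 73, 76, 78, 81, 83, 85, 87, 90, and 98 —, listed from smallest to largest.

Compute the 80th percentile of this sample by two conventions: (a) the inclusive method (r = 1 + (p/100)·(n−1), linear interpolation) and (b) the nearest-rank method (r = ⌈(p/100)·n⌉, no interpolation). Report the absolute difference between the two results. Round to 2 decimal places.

n = 15.
(a) r = 12.2; between ranks 12 (85) and 13 (87): 85.4.
(b) the nearest-rank method: rank 12 → 85.
|85.4 − 85| = 0.4.

0.40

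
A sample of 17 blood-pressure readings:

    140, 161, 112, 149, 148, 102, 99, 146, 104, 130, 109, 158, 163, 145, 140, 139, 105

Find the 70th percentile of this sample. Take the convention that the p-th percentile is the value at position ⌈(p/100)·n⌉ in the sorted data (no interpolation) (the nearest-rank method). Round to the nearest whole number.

Sorted: 99, 102, 104, 105, 109, 112, 130, 139, 140, 140, 145, 146, 148, 149, 158, 161, 163.
n = 17.
Position = ⌈70/100 · 17⌉ = ⌈11.9⌉ = 12.
The value at rank 12 is 146.

146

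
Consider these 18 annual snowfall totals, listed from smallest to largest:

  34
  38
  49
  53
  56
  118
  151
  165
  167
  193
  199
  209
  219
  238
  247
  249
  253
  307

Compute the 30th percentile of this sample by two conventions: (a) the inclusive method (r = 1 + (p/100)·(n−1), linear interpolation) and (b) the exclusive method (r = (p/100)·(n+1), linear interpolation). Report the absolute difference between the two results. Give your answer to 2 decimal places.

n = 18.
(a) r = 6.1; between ranks 6 (118) and 7 (151): 121.3.
(b) r = 5.7; between ranks 5 (56) and 6 (118): 99.4.
|121.3 − 99.4| = 21.9.

21.90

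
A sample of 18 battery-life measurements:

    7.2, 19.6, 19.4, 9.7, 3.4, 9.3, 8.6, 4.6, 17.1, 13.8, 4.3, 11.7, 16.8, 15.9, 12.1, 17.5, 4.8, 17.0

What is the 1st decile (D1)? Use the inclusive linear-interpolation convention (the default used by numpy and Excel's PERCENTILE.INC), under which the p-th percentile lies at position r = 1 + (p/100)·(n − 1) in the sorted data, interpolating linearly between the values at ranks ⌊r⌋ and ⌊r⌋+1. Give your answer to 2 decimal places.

Sorted: 3.4, 4.3, 4.6, 4.8, 7.2, 8.6, 9.3, 9.7, 11.7, 12.1, 13.8, 15.9, 16.8, 17.0, 17.1, 17.5, 19.4, 19.6.
n = 18.
r = 1 + (10/100)·(18 − 1) = 1 + 1.7 = 2.7.
Rank 2 is 4.3 and rank 3 is 4.6.
Interpolate: 4.3 + 0.7·(4.6 − 4.3) = 4.3 + 0.7·0.3 = 4.51.

4.51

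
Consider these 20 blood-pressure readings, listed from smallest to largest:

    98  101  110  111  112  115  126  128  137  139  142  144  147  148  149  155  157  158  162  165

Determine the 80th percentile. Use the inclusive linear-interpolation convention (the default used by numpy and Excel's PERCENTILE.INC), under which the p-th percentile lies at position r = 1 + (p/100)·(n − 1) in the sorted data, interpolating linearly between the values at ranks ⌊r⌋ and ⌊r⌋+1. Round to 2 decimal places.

n = 20.
r = 1 + (80/100)·(20 − 1) = 1 + 15.2 = 16.2.
Rank 16 is 155 and rank 17 is 157.
Interpolate: 155 + 0.2·(157 − 155) = 155 + 0.2·2 = 155.4.

155.40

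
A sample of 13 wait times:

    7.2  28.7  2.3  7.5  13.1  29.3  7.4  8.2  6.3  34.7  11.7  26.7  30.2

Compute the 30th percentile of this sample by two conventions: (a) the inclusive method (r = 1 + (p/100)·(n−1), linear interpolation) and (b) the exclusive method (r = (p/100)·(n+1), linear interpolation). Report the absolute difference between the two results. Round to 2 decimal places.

0.04

Sorted: 2.3, 6.3, 7.2, 7.4, 7.5, 8.2, 11.7, 13.1, 26.7, 28.7, 29.3, 30.2, 34.7.
n = 13.
(a) r = 4.6; between ranks 4 (7.4) and 5 (7.5): 7.46.
(b) r = 4.2; between ranks 4 (7.4) and 5 (7.5): 7.42.
|7.46 − 7.42| = 0.04.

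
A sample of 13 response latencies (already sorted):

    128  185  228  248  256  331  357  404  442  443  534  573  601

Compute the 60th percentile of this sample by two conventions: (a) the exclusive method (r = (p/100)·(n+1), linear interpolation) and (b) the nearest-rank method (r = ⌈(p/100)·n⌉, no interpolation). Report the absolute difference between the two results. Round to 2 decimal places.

n = 13.
(a) r = 8.4; between ranks 8 (404) and 9 (442): 419.2.
(b) the nearest-rank method: rank 8 → 404.
|419.2 − 404| = 15.2.

15.20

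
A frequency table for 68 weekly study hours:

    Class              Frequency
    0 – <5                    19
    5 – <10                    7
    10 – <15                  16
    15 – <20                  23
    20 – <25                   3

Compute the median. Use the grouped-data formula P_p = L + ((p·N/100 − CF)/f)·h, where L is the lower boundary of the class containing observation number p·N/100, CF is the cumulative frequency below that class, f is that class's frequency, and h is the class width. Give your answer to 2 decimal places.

12.50

N = 68; target position k = 50/100 · 68 = 34.
Cumulative frequencies: 19, 26, 42, 65, 68.
Observation 34 falls in the class 10 – <15.
L = 10, CF = 26, f = 16, h = 5.
P50 = 10 + ((34 − 26)/16)·5 = 10 + 2.5 = 12.5.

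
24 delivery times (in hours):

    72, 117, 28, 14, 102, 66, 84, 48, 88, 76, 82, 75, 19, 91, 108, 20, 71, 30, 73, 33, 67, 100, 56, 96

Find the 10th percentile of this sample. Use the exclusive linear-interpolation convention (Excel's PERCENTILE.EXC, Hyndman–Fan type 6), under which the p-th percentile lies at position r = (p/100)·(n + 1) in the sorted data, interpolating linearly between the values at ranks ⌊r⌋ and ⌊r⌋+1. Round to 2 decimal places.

Sorted: 14, 19, 20, 28, 30, 33, 48, 56, 66, 67, 71, 72, 73, 75, 76, 82, 84, 88, 91, 96, 100, 102, 108, 117.
n = 24.
r = (10/100)·(24 + 1) = 2.5.
Rank 2 is 19 and rank 3 is 20.
Interpolate: 19 + 0.5·(20 − 19) = 19 + 0.5·1 = 19.5.

19.50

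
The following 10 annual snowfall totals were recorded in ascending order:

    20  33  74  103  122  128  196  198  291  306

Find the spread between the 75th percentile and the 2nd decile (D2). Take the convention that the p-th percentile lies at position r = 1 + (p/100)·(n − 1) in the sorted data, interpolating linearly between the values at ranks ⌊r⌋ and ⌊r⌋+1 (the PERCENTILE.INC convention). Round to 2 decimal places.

n = 10.
P20: r = 2.8; ranks 2–3 are 33, 74; interpolating gives 65.8.
P75: r = 7.75; ranks 7–8 are 196, 198; interpolating gives 197.5.
Difference: 197.5 − 65.8 = 131.7.

131.70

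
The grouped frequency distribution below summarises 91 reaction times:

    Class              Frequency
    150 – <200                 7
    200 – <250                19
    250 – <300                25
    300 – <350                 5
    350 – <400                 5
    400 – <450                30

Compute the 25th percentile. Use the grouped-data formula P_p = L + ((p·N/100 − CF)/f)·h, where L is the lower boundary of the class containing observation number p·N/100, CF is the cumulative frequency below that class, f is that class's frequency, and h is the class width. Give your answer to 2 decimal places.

N = 91; target position k = 25/100 · 91 = 22.75.
Cumulative frequencies: 7, 26, 51, 56, 61, 91.
Observation 22.75 falls in the class 200 – <250.
L = 200, CF = 7, f = 19, h = 50.
P25 = 200 + ((22.75 − 7)/19)·50 = 200 + 41.4474 = 241.447.

241.45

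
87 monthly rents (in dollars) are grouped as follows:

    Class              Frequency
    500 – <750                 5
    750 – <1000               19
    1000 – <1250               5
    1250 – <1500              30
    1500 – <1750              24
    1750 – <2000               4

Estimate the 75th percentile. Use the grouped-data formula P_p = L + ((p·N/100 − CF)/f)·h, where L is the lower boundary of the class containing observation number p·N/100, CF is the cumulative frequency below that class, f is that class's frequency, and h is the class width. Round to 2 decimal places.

1565.10

N = 87; target position k = 75/100 · 87 = 65.25.
Cumulative frequencies: 5, 24, 29, 59, 83, 87.
Observation 65.25 falls in the class 1500 – <1750.
L = 1500, CF = 59, f = 24, h = 250.
P75 = 1500 + ((65.25 − 59)/24)·250 = 1500 + 65.1042 = 1565.1.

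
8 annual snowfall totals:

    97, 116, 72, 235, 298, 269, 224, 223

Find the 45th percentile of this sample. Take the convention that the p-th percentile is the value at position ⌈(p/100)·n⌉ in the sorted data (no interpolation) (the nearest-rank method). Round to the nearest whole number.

Sorted: 72, 97, 116, 223, 224, 235, 269, 298.
n = 8.
Position = ⌈45/100 · 8⌉ = ⌈3.6⌉ = 4.
The value at rank 4 is 223.

223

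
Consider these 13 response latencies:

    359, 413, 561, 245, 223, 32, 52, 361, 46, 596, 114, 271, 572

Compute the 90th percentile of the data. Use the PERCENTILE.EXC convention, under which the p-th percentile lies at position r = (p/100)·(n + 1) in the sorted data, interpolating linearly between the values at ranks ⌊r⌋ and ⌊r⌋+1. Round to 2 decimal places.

Sorted: 32, 46, 52, 114, 223, 245, 271, 359, 361, 413, 561, 572, 596.
n = 13.
r = (90/100)·(13 + 1) = 12.6.
Rank 12 is 572 and rank 13 is 596.
Interpolate: 572 + 0.6·(596 − 572) = 572 + 0.6·24 = 586.4.

586.40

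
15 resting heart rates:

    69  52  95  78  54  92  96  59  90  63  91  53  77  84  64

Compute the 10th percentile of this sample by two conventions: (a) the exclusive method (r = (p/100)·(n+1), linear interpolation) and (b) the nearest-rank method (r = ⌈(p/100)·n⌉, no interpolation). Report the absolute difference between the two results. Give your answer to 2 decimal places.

Sorted: 52, 53, 54, 59, 63, 64, 69, 77, 78, 84, 90, 91, 92, 95, 96.
n = 15.
(a) r = 1.6; between ranks 1 (52) and 2 (53): 52.6.
(b) the nearest-rank method: rank 2 → 53.
|52.6 − 53| = 0.4.

0.40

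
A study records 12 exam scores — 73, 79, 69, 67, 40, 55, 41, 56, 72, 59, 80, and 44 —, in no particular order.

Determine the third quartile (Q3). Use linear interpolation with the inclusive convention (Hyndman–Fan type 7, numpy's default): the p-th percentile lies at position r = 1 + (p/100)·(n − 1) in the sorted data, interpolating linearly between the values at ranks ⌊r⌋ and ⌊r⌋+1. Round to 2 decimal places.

Sorted: 40, 41, 44, 55, 56, 59, 67, 69, 72, 73, 79, 80.
n = 12.
r = 1 + (75/100)·(12 − 1) = 1 + 8.25 = 9.25.
Rank 9 is 72 and rank 10 is 73.
Interpolate: 72 + 0.25·(73 − 72) = 72 + 0.25·1 = 72.25.

72.25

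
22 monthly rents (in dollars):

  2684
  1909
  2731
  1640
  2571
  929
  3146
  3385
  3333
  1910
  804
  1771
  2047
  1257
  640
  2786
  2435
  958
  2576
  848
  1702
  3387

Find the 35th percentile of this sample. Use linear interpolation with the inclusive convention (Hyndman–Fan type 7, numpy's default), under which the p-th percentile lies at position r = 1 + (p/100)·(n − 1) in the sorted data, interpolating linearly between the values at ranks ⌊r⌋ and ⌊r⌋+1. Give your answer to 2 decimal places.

1726.15

Sorted: 640, 804, 848, 929, 958, 1257, 1640, 1702, 1771, 1909, 1910, 2047, 2435, 2571, 2576, 2684, 2731, 2786, 3146, 3333, 3385, 3387.
n = 22.
r = 1 + (35/100)·(22 − 1) = 1 + 7.35 = 8.35.
Rank 8 is 1702 and rank 9 is 1771.
Interpolate: 1702 + 0.35·(1771 − 1702) = 1702 + 0.35·69 = 1726.15.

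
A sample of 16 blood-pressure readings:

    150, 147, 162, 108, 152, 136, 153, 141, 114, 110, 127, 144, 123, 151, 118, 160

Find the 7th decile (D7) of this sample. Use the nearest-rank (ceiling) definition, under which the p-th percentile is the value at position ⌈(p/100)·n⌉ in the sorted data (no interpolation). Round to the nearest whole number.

Sorted: 108, 110, 114, 118, 123, 127, 136, 141, 144, 147, 150, 151, 152, 153, 160, 162.
n = 16.
Position = ⌈70/100 · 16⌉ = ⌈11.2⌉ = 12.
The value at rank 12 is 151.

151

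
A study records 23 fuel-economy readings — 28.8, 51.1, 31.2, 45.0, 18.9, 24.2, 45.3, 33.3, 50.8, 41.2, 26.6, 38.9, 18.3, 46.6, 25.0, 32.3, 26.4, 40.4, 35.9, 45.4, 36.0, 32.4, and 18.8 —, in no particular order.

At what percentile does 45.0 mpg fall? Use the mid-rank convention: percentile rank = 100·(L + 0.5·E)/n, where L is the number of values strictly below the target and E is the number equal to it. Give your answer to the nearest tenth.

Sorted: 18.3, 18.8, 18.9, 24.2, 25.0, 26.4, 26.6, 28.8, 31.2, 32.3, 32.4, 33.3, 35.9, 36.0, 38.9, 40.4, 41.2, 45.0, 45.3, 45.4, 46.6, 50.8, 51.1.
Count below 45.0: L = 17; count equal: E = 1; n = 23.
Percentile rank = 100·(17 + 0.5·1)/23 = 100·17.5/23 = 76.09.

76.1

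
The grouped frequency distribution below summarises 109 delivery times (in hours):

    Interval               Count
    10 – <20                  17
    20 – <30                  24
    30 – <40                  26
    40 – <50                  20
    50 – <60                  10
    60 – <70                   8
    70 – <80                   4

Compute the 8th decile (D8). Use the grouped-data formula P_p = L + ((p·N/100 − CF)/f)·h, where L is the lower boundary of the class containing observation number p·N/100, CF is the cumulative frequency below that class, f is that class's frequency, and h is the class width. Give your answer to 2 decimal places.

50.20

N = 109; target position k = 80/100 · 109 = 87.2.
Cumulative frequencies: 17, 41, 67, 87, 97, 105, 109.
Observation 87.2 falls in the class 50 – <60.
L = 50, CF = 87, f = 10, h = 10.
P80 = 50 + ((87.2 − 87)/10)·10 = 50 + 0.2 = 50.2.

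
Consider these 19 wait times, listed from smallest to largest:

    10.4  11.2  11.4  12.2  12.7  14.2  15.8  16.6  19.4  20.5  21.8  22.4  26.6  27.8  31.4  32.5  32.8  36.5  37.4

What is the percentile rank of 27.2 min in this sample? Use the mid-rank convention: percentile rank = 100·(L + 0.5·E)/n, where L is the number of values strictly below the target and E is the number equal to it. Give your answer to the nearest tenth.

68.4

Count below 27.2: L = 13; count equal: E = 0; n = 19.
Percentile rank = 100·(13 + 0.5·0)/19 = 100·13/19 = 68.42.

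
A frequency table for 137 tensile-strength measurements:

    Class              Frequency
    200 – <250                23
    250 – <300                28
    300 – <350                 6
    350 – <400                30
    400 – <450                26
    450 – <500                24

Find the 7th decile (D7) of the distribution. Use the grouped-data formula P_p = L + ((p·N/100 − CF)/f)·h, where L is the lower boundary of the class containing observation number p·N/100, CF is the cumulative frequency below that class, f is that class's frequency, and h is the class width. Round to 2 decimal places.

417.12

N = 137; target position k = 70/100 · 137 = 95.9.
Cumulative frequencies: 23, 51, 57, 87, 113, 137.
Observation 95.9 falls in the class 400 – <450.
L = 400, CF = 87, f = 26, h = 50.
P70 = 400 + ((95.9 − 87)/26)·50 = 400 + 17.1154 = 417.115.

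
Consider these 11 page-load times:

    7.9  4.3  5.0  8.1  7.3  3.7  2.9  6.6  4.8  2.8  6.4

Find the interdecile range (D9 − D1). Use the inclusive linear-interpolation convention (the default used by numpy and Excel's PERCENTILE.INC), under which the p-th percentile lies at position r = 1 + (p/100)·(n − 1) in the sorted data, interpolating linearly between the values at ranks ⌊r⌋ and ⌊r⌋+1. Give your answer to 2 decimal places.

Sorted: 2.8, 2.9, 3.7, 4.3, 4.8, 5.0, 6.4, 6.6, 7.3, 7.9, 8.1.
n = 11.
P10: r = 2 (integer) → 2.9.
P90: r = 10 (integer) → 7.9.
Difference: 7.9 − 2.9 = 5.

5.00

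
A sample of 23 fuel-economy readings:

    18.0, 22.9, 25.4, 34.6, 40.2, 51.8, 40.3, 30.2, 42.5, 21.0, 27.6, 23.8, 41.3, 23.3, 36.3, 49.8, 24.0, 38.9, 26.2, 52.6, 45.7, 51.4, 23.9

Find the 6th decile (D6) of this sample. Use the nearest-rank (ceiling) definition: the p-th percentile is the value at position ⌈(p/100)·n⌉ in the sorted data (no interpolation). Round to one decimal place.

Sorted: 18.0, 21.0, 22.9, 23.3, 23.8, 23.9, 24.0, 25.4, 26.2, 27.6, 30.2, 34.6, 36.3, 38.9, 40.2, 40.3, 41.3, 42.5, 45.7, 49.8, 51.4, 51.8, 52.6.
n = 23.
Position = ⌈60/100 · 23⌉ = ⌈13.8⌉ = 14.
The value at rank 14 is 38.9.

38.9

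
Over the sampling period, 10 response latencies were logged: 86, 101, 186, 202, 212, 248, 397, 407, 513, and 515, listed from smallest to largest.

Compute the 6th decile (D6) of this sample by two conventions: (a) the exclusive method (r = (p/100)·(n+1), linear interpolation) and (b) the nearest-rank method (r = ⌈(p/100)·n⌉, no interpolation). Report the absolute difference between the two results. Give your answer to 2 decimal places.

89.40

n = 10.
(a) r = 6.6; between ranks 6 (248) and 7 (397): 337.4.
(b) the nearest-rank method: rank 6 → 248.
|337.4 − 248| = 89.4.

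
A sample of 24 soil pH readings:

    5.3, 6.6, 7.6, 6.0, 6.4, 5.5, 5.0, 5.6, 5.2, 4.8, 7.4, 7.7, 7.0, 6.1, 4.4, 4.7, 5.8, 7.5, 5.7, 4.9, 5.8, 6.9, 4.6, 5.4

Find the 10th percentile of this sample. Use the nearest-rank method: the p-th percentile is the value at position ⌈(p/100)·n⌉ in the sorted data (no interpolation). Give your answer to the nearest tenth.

4.7

Sorted: 4.4, 4.6, 4.7, 4.8, 4.9, 5.0, 5.2, 5.3, 5.4, 5.5, 5.6, 5.7, 5.8, 5.8, 6.0, 6.1, 6.4, 6.6, 6.9, 7.0, 7.4, 7.5, 7.6, 7.7.
n = 24.
Position = ⌈10/100 · 24⌉ = ⌈2.4⌉ = 3.
The value at rank 3 is 4.7.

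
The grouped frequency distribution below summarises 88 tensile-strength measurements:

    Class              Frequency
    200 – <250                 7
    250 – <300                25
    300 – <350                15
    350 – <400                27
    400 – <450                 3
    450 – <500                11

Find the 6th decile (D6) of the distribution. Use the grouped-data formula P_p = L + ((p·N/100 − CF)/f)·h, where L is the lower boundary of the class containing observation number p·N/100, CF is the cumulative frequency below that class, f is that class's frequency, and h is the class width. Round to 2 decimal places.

N = 88; target position k = 60/100 · 88 = 52.8.
Cumulative frequencies: 7, 32, 47, 74, 77, 88.
Observation 52.8 falls in the class 350 – <400.
L = 350, CF = 47, f = 27, h = 50.
P60 = 350 + ((52.8 − 47)/27)·50 = 350 + 10.7407 = 360.741.

360.74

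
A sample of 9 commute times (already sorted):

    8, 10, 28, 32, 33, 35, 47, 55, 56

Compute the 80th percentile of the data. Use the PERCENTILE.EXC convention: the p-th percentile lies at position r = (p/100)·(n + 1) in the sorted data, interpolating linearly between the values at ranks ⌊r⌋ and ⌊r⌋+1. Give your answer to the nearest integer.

n = 9.
r = (80/100)·(9 + 1) = 8.
r is an integer, so P80 is the value at rank 8: 55.

55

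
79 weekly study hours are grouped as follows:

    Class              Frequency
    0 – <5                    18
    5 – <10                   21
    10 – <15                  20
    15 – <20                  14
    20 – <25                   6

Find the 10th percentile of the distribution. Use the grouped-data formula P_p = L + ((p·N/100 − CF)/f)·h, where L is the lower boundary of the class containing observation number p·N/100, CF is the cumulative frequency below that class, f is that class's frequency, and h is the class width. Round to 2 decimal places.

2.19

N = 79; target position k = 10/100 · 79 = 7.9.
Cumulative frequencies: 18, 39, 59, 73, 79.
Observation 7.9 falls in the class 0 – <5.
L = 0, CF = 0, f = 18, h = 5.
P10 = 0 + ((7.9 − 0)/18)·5 = 0 + 2.19444 = 2.19444.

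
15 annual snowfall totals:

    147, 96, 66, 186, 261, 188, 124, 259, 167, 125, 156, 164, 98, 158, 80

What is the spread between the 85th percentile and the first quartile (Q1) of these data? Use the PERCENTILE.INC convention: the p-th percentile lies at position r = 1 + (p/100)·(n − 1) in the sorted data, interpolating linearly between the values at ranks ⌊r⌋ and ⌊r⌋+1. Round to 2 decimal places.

Sorted: 66, 80, 96, 98, 124, 125, 147, 156, 158, 164, 167, 186, 188, 259, 261.
n = 15.
P25: r = 4.5; ranks 4–5 are 98, 124; interpolating gives 111.
P85: r = 12.9; ranks 12–13 are 186, 188; interpolating gives 187.8.
Difference: 187.8 − 111 = 76.8.

76.80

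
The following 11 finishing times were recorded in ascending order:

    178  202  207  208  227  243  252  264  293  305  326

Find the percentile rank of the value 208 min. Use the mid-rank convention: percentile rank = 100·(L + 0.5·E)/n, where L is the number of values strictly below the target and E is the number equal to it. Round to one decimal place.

31.8

Count below 208: L = 3; count equal: E = 1; n = 11.
Percentile rank = 100·(3 + 0.5·1)/11 = 100·3.5/11 = 31.82.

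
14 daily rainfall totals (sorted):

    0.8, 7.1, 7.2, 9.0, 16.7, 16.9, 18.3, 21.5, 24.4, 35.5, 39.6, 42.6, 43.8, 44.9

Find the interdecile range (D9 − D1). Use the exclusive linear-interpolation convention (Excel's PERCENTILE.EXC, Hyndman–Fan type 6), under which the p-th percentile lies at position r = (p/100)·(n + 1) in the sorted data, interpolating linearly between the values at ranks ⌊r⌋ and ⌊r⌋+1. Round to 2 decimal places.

40.40

n = 14.
P10: r = 1.5; ranks 1–2 are 0.8, 7.1; interpolating gives 3.95.
P90: r = 13.5; ranks 13–14 are 43.8, 44.9; interpolating gives 44.35.
Difference: 44.35 − 3.95 = 40.4.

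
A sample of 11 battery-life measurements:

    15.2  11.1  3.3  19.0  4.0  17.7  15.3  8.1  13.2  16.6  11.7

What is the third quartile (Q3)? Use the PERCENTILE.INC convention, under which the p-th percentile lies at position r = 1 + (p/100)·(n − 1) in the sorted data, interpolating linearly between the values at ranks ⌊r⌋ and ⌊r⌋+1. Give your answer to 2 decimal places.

Sorted: 3.3, 4.0, 8.1, 11.1, 11.7, 13.2, 15.2, 15.3, 16.6, 17.7, 19.0.
n = 11.
r = 1 + (75/100)·(11 − 1) = 1 + 7.5 = 8.5.
Rank 8 is 15.3 and rank 9 is 16.6.
Interpolate: 15.3 + 0.5·(16.6 − 15.3) = 15.3 + 0.5·1.3 = 15.95.

15.95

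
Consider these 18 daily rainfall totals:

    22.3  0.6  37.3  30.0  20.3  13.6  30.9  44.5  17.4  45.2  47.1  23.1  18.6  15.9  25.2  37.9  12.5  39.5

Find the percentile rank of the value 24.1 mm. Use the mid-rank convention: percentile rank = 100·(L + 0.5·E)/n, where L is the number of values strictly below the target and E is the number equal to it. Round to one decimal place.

Sorted: 0.6, 12.5, 13.6, 15.9, 17.4, 18.6, 20.3, 22.3, 23.1, 25.2, 30.0, 30.9, 37.3, 37.9, 39.5, 44.5, 45.2, 47.1.
Count below 24.1: L = 9; count equal: E = 0; n = 18.
Percentile rank = 100·(9 + 0.5·0)/18 = 100·9/18 = 50.

50.0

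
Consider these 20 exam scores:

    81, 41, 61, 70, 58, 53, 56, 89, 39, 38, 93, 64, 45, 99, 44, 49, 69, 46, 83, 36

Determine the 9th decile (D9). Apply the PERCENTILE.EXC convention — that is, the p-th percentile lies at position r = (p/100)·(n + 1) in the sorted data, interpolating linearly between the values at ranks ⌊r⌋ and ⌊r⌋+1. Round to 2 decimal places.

92.60

Sorted: 36, 38, 39, 41, 44, 45, 46, 49, 53, 56, 58, 61, 64, 69, 70, 81, 83, 89, 93, 99.
n = 20.
r = (90/100)·(20 + 1) = 18.9.
Rank 18 is 89 and rank 19 is 93.
Interpolate: 89 + 0.9·(93 − 89) = 89 + 0.9·4 = 92.6.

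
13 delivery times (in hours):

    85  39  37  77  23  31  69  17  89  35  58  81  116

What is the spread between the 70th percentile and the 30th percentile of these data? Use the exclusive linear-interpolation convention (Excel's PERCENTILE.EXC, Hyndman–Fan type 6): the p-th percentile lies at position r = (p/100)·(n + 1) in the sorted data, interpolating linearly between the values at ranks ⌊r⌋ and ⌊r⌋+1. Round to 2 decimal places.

44.80

Sorted: 17, 23, 31, 35, 37, 39, 58, 69, 77, 81, 85, 89, 116.
n = 13.
P30: r = 4.2; ranks 4–5 are 35, 37; interpolating gives 35.4.
P70: r = 9.8; ranks 9–10 are 77, 81; interpolating gives 80.2.
Difference: 80.2 − 35.4 = 44.8.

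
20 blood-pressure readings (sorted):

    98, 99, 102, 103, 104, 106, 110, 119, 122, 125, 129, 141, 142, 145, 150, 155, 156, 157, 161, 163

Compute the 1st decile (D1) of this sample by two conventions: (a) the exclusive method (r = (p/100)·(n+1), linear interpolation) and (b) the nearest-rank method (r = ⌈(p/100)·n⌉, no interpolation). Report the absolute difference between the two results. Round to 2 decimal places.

0.30

n = 20.
(a) r = 2.1; between ranks 2 (99) and 3 (102): 99.3.
(b) the nearest-rank method: rank 2 → 99.
|99.3 − 99| = 0.3.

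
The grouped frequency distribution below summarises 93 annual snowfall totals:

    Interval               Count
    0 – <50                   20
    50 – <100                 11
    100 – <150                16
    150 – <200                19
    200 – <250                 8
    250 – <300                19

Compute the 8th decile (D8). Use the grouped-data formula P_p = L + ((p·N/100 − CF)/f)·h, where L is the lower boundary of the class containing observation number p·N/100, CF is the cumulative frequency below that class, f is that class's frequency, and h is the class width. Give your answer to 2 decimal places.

251.05

N = 93; target position k = 80/100 · 93 = 74.4.
Cumulative frequencies: 20, 31, 47, 66, 74, 93.
Observation 74.4 falls in the class 250 – <300.
L = 250, CF = 74, f = 19, h = 50.
P80 = 250 + ((74.4 − 74)/19)·50 = 250 + 1.05263 = 251.053.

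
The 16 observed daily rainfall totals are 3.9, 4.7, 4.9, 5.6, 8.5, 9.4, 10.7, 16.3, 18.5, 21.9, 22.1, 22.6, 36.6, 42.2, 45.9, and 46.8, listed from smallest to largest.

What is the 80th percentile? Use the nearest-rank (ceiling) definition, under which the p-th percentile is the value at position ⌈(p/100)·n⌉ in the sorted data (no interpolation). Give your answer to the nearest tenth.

36.6

n = 16.
Position = ⌈80/100 · 16⌉ = ⌈12.8⌉ = 13.
The value at rank 13 is 36.6.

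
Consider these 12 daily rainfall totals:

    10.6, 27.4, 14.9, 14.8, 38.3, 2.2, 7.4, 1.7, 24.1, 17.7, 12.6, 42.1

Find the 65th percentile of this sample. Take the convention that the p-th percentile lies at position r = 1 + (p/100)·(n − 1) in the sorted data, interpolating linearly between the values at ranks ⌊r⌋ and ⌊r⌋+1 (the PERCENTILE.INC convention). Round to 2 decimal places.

18.66

Sorted: 1.7, 2.2, 7.4, 10.6, 12.6, 14.8, 14.9, 17.7, 24.1, 27.4, 38.3, 42.1.
n = 12.
r = 1 + (65/100)·(12 − 1) = 1 + 7.15 = 8.15.
Rank 8 is 17.7 and rank 9 is 24.1.
Interpolate: 17.7 + 0.15·(24.1 − 17.7) = 17.7 + 0.15·6.4 = 18.66.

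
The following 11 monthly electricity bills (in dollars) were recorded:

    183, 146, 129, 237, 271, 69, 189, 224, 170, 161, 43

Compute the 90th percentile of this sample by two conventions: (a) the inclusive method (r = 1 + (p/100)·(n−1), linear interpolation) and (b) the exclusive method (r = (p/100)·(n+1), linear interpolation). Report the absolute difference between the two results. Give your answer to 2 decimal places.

27.20

Sorted: 43, 69, 129, 146, 161, 170, 183, 189, 224, 237, 271.
n = 11.
(a) r = 10 → value at rank 10 = 237.
(b) r = 10.8; between ranks 10 (237) and 11 (271): 264.2.
|237 − 264.2| = 27.2.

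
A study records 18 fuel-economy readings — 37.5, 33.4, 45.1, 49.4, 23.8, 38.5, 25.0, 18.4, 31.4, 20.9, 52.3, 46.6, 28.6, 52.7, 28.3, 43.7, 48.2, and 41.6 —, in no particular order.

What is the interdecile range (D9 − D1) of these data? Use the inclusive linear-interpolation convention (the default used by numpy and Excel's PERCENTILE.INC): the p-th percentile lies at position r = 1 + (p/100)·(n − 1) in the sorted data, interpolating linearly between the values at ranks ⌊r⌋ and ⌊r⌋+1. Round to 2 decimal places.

Sorted: 18.4, 20.9, 23.8, 25.0, 28.3, 28.6, 31.4, 33.4, 37.5, 38.5, 41.6, 43.7, 45.1, 46.6, 48.2, 49.4, 52.3, 52.7.
n = 18.
P10: r = 2.7; ranks 2–3 are 20.9, 23.8; interpolating gives 22.93.
P90: r = 16.3; ranks 16–17 are 49.4, 52.3; interpolating gives 50.27.
Difference: 50.27 − 22.93 = 27.34.

27.34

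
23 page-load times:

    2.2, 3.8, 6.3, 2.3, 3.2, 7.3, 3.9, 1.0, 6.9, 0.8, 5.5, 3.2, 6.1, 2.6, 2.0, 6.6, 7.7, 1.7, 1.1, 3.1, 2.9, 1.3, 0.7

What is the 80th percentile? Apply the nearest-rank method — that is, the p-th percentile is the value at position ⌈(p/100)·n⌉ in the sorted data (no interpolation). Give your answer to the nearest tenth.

6.3

Sorted: 0.7, 0.8, 1.0, 1.1, 1.3, 1.7, 2.0, 2.2, 2.3, 2.6, 2.9, 3.1, 3.2, 3.2, 3.8, 3.9, 5.5, 6.1, 6.3, 6.6, 6.9, 7.3, 7.7.
n = 23.
Position = ⌈80/100 · 23⌉ = ⌈18.4⌉ = 19.
The value at rank 19 is 6.3.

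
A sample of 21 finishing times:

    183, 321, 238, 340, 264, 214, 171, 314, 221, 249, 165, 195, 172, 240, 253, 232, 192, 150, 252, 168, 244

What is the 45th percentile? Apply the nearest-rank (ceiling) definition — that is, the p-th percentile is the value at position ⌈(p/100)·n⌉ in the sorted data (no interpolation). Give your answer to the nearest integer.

Sorted: 150, 165, 168, 171, 172, 183, 192, 195, 214, 221, 232, 238, 240, 244, 249, 252, 253, 264, 314, 321, 340.
n = 21.
Position = ⌈45/100 · 21⌉ = ⌈9.45⌉ = 10.
The value at rank 10 is 221.

221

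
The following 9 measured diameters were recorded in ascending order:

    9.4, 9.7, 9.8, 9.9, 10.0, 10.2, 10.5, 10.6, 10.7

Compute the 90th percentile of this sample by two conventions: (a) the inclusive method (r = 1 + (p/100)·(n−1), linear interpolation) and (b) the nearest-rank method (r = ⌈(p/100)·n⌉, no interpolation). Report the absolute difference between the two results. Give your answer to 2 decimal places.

0.08

n = 9.
(a) r = 8.2; between ranks 8 (10.6) and 9 (10.7): 10.62.
(b) the nearest-rank method: rank 9 → 10.7.
|10.62 − 10.7| = 0.08.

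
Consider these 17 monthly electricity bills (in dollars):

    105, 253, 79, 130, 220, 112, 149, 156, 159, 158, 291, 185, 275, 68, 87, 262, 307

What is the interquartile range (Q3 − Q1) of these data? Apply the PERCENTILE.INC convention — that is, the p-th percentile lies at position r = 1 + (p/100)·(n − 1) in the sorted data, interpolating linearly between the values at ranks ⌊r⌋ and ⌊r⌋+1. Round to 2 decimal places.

141.00

Sorted: 68, 79, 87, 105, 112, 130, 149, 156, 158, 159, 185, 220, 253, 262, 275, 291, 307.
n = 17.
P25: r = 5 (integer) → 112.
P75: r = 13 (integer) → 253.
Difference: 253 − 112 = 141.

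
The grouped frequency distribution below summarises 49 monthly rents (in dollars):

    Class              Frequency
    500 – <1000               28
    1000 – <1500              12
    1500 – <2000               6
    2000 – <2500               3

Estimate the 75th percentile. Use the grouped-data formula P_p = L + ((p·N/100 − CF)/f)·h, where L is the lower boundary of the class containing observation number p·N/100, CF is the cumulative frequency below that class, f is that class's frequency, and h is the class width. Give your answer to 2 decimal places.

N = 49; target position k = 75/100 · 49 = 36.75.
Cumulative frequencies: 28, 40, 46, 49.
Observation 36.75 falls in the class 1000 – <1500.
L = 1000, CF = 28, f = 12, h = 500.
P75 = 1000 + ((36.75 − 28)/12)·500 = 1000 + 364.583 = 1364.58.

1364.58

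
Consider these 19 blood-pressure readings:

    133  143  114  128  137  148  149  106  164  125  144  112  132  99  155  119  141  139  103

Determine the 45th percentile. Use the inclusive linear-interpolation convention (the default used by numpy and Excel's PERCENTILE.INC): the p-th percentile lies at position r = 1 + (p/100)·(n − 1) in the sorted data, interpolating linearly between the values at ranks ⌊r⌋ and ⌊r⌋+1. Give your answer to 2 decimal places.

Sorted: 99, 103, 106, 112, 114, 119, 125, 128, 132, 133, 137, 139, 141, 143, 144, 148, 149, 155, 164.
n = 19.
r = 1 + (45/100)·(19 − 1) = 1 + 8.1 = 9.1.
Rank 9 is 132 and rank 10 is 133.
Interpolate: 132 + 0.1·(133 − 132) = 132 + 0.1·1 = 132.1.

132.10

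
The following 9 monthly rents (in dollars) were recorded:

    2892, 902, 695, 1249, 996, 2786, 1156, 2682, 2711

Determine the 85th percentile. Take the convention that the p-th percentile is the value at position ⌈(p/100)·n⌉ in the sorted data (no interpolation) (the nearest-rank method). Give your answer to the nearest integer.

2786

Sorted: 695, 902, 996, 1156, 1249, 2682, 2711, 2786, 2892.
n = 9.
Position = ⌈85/100 · 9⌉ = ⌈7.65⌉ = 8.
The value at rank 8 is 2786.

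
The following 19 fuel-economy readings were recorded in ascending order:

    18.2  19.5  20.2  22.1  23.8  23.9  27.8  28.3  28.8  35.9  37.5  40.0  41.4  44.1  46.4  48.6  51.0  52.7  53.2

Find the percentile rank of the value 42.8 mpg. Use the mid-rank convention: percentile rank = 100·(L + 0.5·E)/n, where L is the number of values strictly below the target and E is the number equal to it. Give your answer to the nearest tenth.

68.4

Count below 42.8: L = 13; count equal: E = 0; n = 19.
Percentile rank = 100·(13 + 0.5·0)/19 = 100·13/19 = 68.42.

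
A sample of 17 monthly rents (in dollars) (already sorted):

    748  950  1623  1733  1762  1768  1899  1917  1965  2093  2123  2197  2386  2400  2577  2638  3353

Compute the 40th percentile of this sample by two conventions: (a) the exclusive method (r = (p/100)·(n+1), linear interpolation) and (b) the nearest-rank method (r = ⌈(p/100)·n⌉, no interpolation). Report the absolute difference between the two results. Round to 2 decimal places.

n = 17.
(a) r = 7.2; between ranks 7 (1899) and 8 (1917): 1902.6.
(b) the nearest-rank method: rank 7 → 1899.
|1902.6 − 1899| = 3.6.

3.60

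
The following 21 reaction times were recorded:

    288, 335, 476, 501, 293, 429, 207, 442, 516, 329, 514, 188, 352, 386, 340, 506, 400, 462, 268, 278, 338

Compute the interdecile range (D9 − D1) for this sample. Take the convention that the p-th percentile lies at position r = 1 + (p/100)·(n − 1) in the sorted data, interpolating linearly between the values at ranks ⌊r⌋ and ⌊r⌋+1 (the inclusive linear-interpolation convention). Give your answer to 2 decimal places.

Sorted: 188, 207, 268, 278, 288, 293, 329, 335, 338, 340, 352, 386, 400, 429, 442, 462, 476, 501, 506, 514, 516.
n = 21.
P10: r = 3 (integer) → 268.
P90: r = 19 (integer) → 506.
Difference: 506 − 268 = 238.

238.00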